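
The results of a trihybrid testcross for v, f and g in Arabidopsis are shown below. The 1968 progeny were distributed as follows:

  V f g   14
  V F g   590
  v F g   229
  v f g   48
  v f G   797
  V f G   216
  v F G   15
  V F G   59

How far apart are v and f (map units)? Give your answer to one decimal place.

24.1 map units

The two most frequent reciprocal classes, v f G and V F g, are the parental types, so the F1 was v f G / V F g.
The two rarest classes, v F G and V f g, are the double crossovers. Comparing them with the parentals, only the f allele has switched, so f is the middle locus and the order is g – f – v.
Crossovers in the f–v interval produce the single-crossover classes V f G and v F g (216 + 229 = 445) plus the double crossovers (29).
RF(f–v) = (445 + 29) / 1968 = 474/1968 = 0.2409 → 24.1 map units.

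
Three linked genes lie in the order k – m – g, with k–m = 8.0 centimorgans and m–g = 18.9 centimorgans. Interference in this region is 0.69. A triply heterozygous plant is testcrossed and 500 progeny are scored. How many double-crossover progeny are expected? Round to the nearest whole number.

2

Map distances give recombination frequencies of 0.080 and 0.189 for the two intervals.
With interference 0.69 (so coincidence = 0.31), expected double-crossover frequency = 0.080 × 0.189 × 0.31 = 0.00469.
Expected number = 0.00469 × 500 = 2.34 ≈ 2.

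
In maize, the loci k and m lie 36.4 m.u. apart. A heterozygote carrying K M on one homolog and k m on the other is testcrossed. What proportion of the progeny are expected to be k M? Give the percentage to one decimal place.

18.2%

A map distance of 36.4 m.u. corresponds to a recombination frequency of 0.364.
The F1 is K M / k m, so k M is a recombinant gamete class with expected frequency r/2 = 0.364/2 = 0.1820.
That is 0.1820 = 18.2% of the progeny.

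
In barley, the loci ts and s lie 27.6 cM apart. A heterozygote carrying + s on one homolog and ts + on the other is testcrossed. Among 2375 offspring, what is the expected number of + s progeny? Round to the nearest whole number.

A map distance of 27.6 cM corresponds to a recombination frequency of 0.276.
The F1 is + s / ts +, so + s is a parental gamete class with expected frequency (1 − r)/2 = 0.724/2 = 0.3620.
Expected number = 0.3620 × 2375 = 859.75 ≈ 860.

860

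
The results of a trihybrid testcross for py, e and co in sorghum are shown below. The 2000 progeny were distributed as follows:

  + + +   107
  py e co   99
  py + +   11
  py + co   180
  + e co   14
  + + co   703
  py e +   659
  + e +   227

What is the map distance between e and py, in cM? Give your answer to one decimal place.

21.6 cM

The two most frequent reciprocal classes, + + co and py e +, are the parental types, so the F1 was + + co / py e +.
The two rarest classes, + e co and py + +, are the double crossovers. Comparing them with the parentals, only the e allele has switched, so e is the middle locus and the order is py – e – co.
Crossovers in the py–e interval produce the single-crossover classes py + co and + e + (180 + 227 = 407) plus the double crossovers (25).
RF(py–e) = (407 + 25) / 2000 = 432/2000 = 0.2160 → 21.6 cM.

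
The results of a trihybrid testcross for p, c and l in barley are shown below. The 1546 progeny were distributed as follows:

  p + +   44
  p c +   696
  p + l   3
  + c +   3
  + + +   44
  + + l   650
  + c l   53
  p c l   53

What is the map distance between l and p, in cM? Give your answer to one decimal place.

The two most frequent reciprocal classes, + + l and p c +, are the parental types, so the F1 was + + l / p c +.
The two rarest classes, p + l and + c +, are the double crossovers. Comparing them with the parentals, only the p allele has switched, so p is the middle locus and the order is l – p – c.
Crossovers in the l–p interval produce the single-crossover classes + + + and p c l (44 + 53 = 97) plus the double crossovers (6).
RF(l–p) = (97 + 6) / 1546 = 103/1546 = 0.0666 → 6.7 cM.

6.7 cM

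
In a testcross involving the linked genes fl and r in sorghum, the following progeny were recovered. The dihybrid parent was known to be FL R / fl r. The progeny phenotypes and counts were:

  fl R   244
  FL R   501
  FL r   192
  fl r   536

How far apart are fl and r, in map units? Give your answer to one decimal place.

29.6 map units

The recombinant classes are FL r and fl R: 192 + 244 = 436.
Recombination frequency = 436/1473 = 0.2960 ≈ 29.6%, i.e. 29.6 map units.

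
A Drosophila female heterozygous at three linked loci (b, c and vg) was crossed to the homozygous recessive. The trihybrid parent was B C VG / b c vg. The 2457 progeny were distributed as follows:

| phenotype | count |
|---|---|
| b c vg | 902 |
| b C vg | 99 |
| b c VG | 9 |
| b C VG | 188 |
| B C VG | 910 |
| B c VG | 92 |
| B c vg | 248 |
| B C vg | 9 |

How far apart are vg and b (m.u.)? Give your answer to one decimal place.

The two rarest classes, B C vg and b c VG, are the double crossovers. Comparing them with the parentals, only the vg allele has switched, so vg is the middle locus and the order is b – vg – c.
Crossovers in the b–vg interval produce the single-crossover classes b C VG and B c vg (188 + 248 = 436) plus the double crossovers (18).
RF(b–vg) = (436 + 18) / 2457 = 454/2457 = 0.1848 → 18.5 m.u.

18.5 m.u.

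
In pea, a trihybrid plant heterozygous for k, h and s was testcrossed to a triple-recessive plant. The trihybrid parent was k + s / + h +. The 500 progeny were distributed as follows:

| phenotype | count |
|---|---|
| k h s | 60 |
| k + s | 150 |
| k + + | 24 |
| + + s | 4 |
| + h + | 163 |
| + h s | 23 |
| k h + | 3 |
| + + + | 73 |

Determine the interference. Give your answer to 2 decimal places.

The two rarest classes, + + s and k h +, are the double crossovers. Comparing them with the parentals, only the k allele has switched, so k is the middle locus and the order is h – k – s.
h–k: (133 + 7)/500 = 0.2800; k–s: (47 + 7)/500 = 0.1080.
Expected DCO frequency = 0.2800 × 0.1080 ≈ 0.03024; observed = 7/500 ≈ 0.01400.
Coefficient of coincidence = 0.01400/0.03024 ≈ 0.46; interference = 1 − 0.46 = 0.54.

0.54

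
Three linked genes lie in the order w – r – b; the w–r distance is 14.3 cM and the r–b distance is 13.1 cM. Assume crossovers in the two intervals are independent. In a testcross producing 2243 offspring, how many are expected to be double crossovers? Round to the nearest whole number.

Map distances give recombination frequencies of 0.143 and 0.131 for the two intervals.
With no interference, expected double-crossover frequency = 0.143 × 0.131 = 0.01873.
Expected number = 0.01873 × 2243 = 42.02 ≈ 42.

42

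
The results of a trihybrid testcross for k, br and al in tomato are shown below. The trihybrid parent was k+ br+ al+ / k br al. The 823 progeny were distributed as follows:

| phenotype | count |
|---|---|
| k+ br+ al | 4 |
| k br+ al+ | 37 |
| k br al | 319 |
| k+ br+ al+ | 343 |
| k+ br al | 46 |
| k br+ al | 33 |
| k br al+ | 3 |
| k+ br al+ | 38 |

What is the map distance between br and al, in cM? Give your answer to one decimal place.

The two rarest classes, k+ br+ al and k br al+, are the double crossovers. Comparing them with the parentals, only the al allele has switched, so al is the middle locus and the order is br – al – k.
Crossovers in the br–al interval produce the single-crossover classes k+ br al+ and k br+ al (38 + 33 = 71) plus the double crossovers (7).
RF(br–al) = (71 + 7) / 823 = 78/823 = 0.0948 → 9.5 cM.

9.5 cM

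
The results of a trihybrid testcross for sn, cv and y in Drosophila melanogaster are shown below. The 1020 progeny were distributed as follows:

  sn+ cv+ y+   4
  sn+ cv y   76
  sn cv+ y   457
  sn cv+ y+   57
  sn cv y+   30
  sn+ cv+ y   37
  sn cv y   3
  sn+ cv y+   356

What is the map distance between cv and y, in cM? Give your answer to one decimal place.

13.7 cM

The two most frequent reciprocal classes, sn+ cv y+ and sn cv+ y, are the parental types, so the F1 was sn+ cv y+ / sn cv+ y.
The two rarest classes, sn+ cv+ y+ and sn cv y, are the double crossovers. Comparing them with the parentals, only the cv allele has switched, so cv is the middle locus and the order is y – cv – sn.
Crossovers in the y–cv interval produce the single-crossover classes sn+ cv y and sn cv+ y+ (76 + 57 = 133) plus the double crossovers (7).
RF(y–cv) = (133 + 7) / 1020 = 140/1020 = 0.1373 → 13.7 cM.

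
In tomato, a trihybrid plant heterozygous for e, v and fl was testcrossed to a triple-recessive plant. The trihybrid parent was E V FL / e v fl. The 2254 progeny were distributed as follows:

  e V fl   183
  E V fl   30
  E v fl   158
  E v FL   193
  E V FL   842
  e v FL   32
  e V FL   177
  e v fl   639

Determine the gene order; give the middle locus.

The two rarest classes, E V fl and e v FL, are the double crossovers. Comparing them with the parentals, only the fl allele has switched, so fl is the middle locus and the order is v – fl – e.

fl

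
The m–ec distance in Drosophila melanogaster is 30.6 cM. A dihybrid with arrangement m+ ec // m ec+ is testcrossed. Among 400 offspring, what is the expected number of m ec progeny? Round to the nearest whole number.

A map distance of 30.6 cM corresponds to a recombination frequency of 0.306.
The F1 is m+ ec / m ec+, so m ec is a recombinant gamete class with expected frequency r/2 = 0.306/2 = 0.1530.
Expected number = 0.1530 × 400 = 61.20 ≈ 61.

61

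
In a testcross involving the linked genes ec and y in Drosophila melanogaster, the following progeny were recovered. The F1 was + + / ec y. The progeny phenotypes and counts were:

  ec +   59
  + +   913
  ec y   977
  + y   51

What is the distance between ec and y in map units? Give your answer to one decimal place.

5.5 map units

The recombinant classes are + y and ec +: 51 + 59 = 110.
Recombination frequency = 110/2000 = 0.0550 ≈ 5.5%, i.e. 5.5 map units.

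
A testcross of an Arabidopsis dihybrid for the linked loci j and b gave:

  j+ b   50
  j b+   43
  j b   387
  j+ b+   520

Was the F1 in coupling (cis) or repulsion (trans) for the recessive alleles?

cis

The two most frequent classes are j+ b+ (520) and j b (387); these are the parental (non-recombinant) types.
So the F1 carried j+ b+ on one chromosome and j b on the other — the recessive alleles are on the same chromosome (cis / coupling).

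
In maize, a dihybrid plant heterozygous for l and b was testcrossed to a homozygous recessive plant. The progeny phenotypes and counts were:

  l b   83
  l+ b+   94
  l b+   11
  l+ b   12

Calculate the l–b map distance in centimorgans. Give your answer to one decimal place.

The two most frequent classes, l+ b+ (94) and l b (83), are the parental types, so the F1 was l+ b+ / l b.
The recombinant classes are l+ b and l b+: 12 + 11 = 23.
Recombination frequency = 23/200 = 0.1150 ≈ 11.5%, i.e. 11.5 centimorgans.

11.5 centimorgans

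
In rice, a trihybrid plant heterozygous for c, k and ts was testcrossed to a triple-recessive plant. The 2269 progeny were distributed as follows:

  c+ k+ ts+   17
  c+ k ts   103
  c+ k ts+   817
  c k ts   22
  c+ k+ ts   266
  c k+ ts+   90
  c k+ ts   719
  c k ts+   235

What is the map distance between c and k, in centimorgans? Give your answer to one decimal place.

23.8 centimorgans

The two most frequent reciprocal classes, c+ k ts+ and c k+ ts, are the parental types, so the F1 was c+ k ts+ / c k+ ts.
The two rarest classes, c+ k+ ts+ and c k ts, are the double crossovers. Comparing them with the parentals, only the k allele has switched, so k is the middle locus and the order is c – k – ts.
Crossovers in the c–k interval produce the single-crossover classes c k ts+ and c+ k+ ts (235 + 266 = 501) plus the double crossovers (39).
RF(c–k) = (501 + 39) / 2269 = 540/2269 = 0.2380 → 23.8 centimorgans.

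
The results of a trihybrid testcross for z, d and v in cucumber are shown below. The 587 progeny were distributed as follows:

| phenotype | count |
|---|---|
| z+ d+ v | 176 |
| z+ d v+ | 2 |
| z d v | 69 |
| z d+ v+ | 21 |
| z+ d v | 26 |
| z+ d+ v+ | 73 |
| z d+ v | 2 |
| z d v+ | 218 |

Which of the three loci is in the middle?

The two most frequent reciprocal classes, z d v+ and z+ d+ v, are the parental types, so the F1 was z d v+ / z+ d+ v.
The two rarest classes, z+ d v+ and z d+ v, are the double crossovers. Comparing them with the parentals, only the z allele has switched, so z is the middle locus and the order is v – z – d.

z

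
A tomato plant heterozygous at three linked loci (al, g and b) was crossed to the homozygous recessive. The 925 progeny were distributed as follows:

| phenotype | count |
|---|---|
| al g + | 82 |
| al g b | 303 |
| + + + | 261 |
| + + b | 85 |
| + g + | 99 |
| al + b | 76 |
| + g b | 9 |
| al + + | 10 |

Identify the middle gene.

al

The two most frequent reciprocal classes, + + + and al g b, are the parental types, so the F1 was + + + / al g b.
The two rarest classes, al + + and + g b, are the double crossovers. Comparing them with the parentals, only the al allele has switched, so al is the middle locus and the order is g – al – b.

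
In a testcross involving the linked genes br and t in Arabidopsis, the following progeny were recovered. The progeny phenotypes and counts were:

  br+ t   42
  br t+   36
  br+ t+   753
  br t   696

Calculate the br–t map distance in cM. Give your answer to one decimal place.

5.1 cM

The two most frequent classes, br+ t+ (753) and br t (696), are the parental types, so the F1 was br+ t+ / br t.
The recombinant classes are br+ t and br t+: 42 + 36 = 78.
Recombination frequency = 78/1527 = 0.0511 ≈ 5.1%, i.e. 5.1 cM.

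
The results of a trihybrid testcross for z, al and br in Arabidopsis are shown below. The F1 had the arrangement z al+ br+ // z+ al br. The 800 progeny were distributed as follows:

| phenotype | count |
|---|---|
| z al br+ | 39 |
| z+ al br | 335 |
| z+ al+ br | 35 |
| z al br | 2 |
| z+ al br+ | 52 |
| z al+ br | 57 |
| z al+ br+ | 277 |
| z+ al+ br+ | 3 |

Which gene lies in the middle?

z

The two rarest classes, z+ al+ br+ and z al br, are the double crossovers. Comparing them with the parentals, only the z allele has switched, so z is the middle locus and the order is al – z – br.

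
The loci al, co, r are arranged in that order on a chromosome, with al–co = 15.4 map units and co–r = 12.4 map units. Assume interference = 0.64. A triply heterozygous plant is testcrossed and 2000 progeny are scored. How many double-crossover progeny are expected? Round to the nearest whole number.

Map distances give recombination frequencies of 0.154 and 0.124 for the two intervals.
With interference 0.64 (so coincidence = 0.36), expected double-crossover frequency = 0.154 × 0.124 × 0.36 = 0.00687.
Expected number = 0.00687 × 2000 = 13.75 ≈ 14.

14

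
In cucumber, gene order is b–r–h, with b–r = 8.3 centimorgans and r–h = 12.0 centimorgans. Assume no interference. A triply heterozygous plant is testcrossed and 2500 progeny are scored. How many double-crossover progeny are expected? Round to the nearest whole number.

Map distances give recombination frequencies of 0.083 and 0.120 for the two intervals.
With no interference, expected double-crossover frequency = 0.083 × 0.120 = 0.00996.
Expected number = 0.00996 × 2500 = 24.90 ≈ 25.

25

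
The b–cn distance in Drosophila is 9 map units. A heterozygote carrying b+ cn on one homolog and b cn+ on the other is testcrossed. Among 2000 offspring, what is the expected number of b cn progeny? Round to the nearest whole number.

90

A map distance of 9 map units corresponds to a recombination frequency of 0.090.
The F1 is b+ cn / b cn+, so b cn is a recombinant gamete class with expected frequency r/2 = 0.090/2 = 0.0450.
Expected number = 0.0450 × 2000 = 90.00 ≈ 90.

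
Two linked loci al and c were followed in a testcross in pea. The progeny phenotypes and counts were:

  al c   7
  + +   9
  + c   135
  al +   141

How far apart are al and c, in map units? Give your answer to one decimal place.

The two most frequent classes, + c (135) and al + (141), are the parental types, so the F1 was + c / al +.
The recombinant classes are + + and al c: 9 + 7 = 16.
Recombination frequency = 16/292 = 0.0548 ≈ 5.5%, i.e. 5.5 map units.

5.5 map units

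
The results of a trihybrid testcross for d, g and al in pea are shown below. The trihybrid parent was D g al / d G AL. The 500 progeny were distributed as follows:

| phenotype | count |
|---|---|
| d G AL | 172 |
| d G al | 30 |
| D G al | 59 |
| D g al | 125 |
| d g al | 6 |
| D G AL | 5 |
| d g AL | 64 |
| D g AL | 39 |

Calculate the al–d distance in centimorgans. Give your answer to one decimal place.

The two rarest classes, d g al and D G AL, are the double crossovers. Comparing them with the parentals, only the d allele has switched, so d is the middle locus and the order is al – d – g.
Crossovers in the al–d interval produce the single-crossover classes D g AL and d G al (39 + 30 = 69) plus the double crossovers (11).
RF(al–d) = (69 + 11) / 500 = 80/500 = 0.1600 → 16.0 centimorgans.

16.0 centimorgans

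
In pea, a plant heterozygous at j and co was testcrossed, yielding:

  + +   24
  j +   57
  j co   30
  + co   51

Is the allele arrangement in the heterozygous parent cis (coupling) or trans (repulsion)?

The two most frequent classes are + co (51) and j + (57); these are the parental (non-recombinant) types.
So the F1 carried + co on one chromosome and j + on the other — the recessive alleles are on opposite chromosomes (trans / repulsion).

trans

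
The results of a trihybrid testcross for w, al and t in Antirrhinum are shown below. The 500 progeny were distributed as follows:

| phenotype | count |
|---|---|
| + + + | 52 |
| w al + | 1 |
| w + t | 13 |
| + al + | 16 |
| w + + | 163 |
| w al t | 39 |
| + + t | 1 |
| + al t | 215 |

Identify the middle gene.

The two most frequent reciprocal classes, w + + and + al t, are the parental types, so the F1 was w + + / + al t.
The two rarest classes, w al + and + + t, are the double crossovers. Comparing them with the parentals, only the al allele has switched, so al is the middle locus and the order is t – al – w.

al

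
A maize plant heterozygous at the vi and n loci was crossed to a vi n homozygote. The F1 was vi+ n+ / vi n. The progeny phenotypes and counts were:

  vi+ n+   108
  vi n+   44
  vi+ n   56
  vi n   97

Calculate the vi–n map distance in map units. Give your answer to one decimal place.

The recombinant classes are vi+ n and vi n+: 56 + 44 = 100.
Recombination frequency = 100/305 = 0.3279 ≈ 32.8%, i.e. 32.8 map units.

32.8 map units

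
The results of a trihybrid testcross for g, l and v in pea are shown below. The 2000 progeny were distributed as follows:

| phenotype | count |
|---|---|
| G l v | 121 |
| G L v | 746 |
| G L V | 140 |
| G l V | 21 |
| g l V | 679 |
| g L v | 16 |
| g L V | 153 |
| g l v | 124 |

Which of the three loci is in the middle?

g

The two most frequent reciprocal classes, g l V and G L v, are the parental types, so the F1 was g l V / G L v.
The two rarest classes, G l V and g L v, are the double crossovers. Comparing them with the parentals, only the g allele has switched, so g is the middle locus and the order is l – g – v.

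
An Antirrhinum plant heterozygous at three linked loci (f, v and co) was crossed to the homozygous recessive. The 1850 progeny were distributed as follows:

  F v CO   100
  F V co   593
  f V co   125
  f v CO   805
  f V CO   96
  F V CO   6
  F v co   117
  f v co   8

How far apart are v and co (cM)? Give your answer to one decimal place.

The two most frequent reciprocal classes, f v CO and F V co, are the parental types, so the F1 was f v CO / F V co.
The two rarest classes, f v co and F V CO, are the double crossovers. Comparing them with the parentals, only the co allele has switched, so co is the middle locus and the order is f – co – v.
Crossovers in the co–v interval produce the single-crossover classes f V CO and F v co (96 + 117 = 213) plus the double crossovers (14).
RF(co–v) = (213 + 14) / 1850 = 227/1850 = 0.1227 → 12.3 cM.

12.3 cM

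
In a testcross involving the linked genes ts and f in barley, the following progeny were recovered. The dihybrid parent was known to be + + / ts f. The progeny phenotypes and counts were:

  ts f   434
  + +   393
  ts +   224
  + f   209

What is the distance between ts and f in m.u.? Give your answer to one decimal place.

The recombinant classes are + f and ts +: 209 + 224 = 433.
Recombination frequency = 433/1260 = 0.3437 ≈ 34.4%, i.e. 34.4 m.u.

34.4 m.u.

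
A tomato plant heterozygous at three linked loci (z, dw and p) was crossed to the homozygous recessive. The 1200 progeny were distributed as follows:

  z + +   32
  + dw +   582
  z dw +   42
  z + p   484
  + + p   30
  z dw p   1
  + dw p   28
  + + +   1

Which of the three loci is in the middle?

dw

The two most frequent reciprocal classes, z + p and + dw +, are the parental types, so the F1 was z + p / + dw +.
The two rarest classes, z dw p and + + +, are the double crossovers. Comparing them with the parentals, only the dw allele has switched, so dw is the middle locus and the order is z – dw – p.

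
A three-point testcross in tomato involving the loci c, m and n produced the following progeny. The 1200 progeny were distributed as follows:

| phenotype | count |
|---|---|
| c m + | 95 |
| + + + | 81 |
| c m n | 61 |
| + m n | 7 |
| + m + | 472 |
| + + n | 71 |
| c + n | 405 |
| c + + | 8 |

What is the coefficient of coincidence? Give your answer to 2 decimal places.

0.63

The two most frequent reciprocal classes, + m + and c + n, are the parental types, so the F1 was + m + / c + n.
The two rarest classes, + m n and c + +, are the double crossovers. Comparing them with the parentals, only the n allele has switched, so n is the middle locus and the order is c – n – m.
c–n: (166 + 15)/1200 = 0.1508; n–m: (142 + 15)/1200 = 0.1308.
Expected DCO frequency = 0.1508 × 0.1308 ≈ 0.01972; observed = 15/1200 ≈ 0.01250.
Coefficient of coincidence = 0.01250/0.01972 ≈ 0.63.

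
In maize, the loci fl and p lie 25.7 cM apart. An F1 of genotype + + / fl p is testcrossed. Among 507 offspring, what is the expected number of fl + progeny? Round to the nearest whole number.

A map distance of 25.7 cM corresponds to a recombination frequency of 0.257.
The F1 is + + / fl p, so fl + is a recombinant gamete class with expected frequency r/2 = 0.257/2 = 0.1285.
Expected number = 0.1285 × 507 = 65.15 ≈ 65.

65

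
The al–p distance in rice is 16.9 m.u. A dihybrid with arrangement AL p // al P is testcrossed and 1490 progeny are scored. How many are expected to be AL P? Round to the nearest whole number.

126

A map distance of 16.9 m.u. corresponds to a recombination frequency of 0.169.
The F1 is AL p / al P, so AL P is a recombinant gamete class with expected frequency r/2 = 0.169/2 = 0.0845.
Expected number = 0.0845 × 1490 = 125.90 ≈ 126.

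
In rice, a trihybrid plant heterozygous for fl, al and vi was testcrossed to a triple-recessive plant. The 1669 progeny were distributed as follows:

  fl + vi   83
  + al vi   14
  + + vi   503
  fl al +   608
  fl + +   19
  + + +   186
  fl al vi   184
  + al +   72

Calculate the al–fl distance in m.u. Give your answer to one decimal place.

The two most frequent reciprocal classes, fl al + and + + vi, are the parental types, so the F1 was fl al + / + + vi.
The two rarest classes, fl + + and + al vi, are the double crossovers. Comparing them with the parentals, only the al allele has switched, so al is the middle locus and the order is vi – al – fl.
Crossovers in the al–fl interval produce the single-crossover classes + al + and fl + vi (72 + 83 = 155) plus the double crossovers (33).
RF(al–fl) = (155 + 33) / 1669 = 188/1669 = 0.1126 → 11.3 m.u.

11.3 m.u.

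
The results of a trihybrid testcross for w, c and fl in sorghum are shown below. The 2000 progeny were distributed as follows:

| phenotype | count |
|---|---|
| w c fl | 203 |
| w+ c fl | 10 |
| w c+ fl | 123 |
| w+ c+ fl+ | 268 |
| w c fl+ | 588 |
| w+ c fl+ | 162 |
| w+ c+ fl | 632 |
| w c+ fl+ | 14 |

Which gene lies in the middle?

The two most frequent reciprocal classes, w+ c+ fl and w c fl+, are the parental types, so the F1 was w+ c+ fl / w c fl+.
The two rarest classes, w+ c fl and w c+ fl+, are the double crossovers. Comparing them with the parentals, only the c allele has switched, so c is the middle locus and the order is fl – c – w.

c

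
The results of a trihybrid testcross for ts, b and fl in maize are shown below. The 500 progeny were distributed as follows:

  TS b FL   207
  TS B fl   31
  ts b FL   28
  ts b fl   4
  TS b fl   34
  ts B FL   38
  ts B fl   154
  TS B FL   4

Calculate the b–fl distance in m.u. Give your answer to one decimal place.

16.0 m.u.

The two most frequent reciprocal classes, ts B fl and TS b FL, are the parental types, so the F1 was ts B fl / TS b FL.
The two rarest classes, ts b fl and TS B FL, are the double crossovers. Comparing them with the parentals, only the b allele has switched, so b is the middle locus and the order is ts – b – fl.
Crossovers in the b–fl interval produce the single-crossover classes ts B FL and TS b fl (38 + 34 = 72) plus the double crossovers (8).
RF(b–fl) = (72 + 8) / 500 = 80/500 = 0.1600 → 16.0 m.u.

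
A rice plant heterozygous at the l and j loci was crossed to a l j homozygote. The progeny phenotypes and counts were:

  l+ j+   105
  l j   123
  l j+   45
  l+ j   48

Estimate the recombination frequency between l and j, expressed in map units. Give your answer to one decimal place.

29.0 map units

The two most frequent classes, l+ j+ (105) and l j (123), are the parental types, so the F1 was l+ j+ / l j.
The recombinant classes are l+ j and l j+: 48 + 45 = 93.
Recombination frequency = 93/321 = 0.2897 ≈ 29.0%, i.e. 29.0 map units.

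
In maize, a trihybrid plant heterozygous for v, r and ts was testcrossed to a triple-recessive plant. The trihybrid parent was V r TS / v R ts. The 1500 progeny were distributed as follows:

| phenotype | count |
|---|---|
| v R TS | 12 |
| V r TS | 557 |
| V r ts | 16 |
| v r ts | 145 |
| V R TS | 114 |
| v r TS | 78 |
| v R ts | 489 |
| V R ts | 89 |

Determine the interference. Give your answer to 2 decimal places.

0.25

The two rarest classes, V r ts and v R TS, are the double crossovers. Comparing them with the parentals, only the ts allele has switched, so ts is the middle locus and the order is v – ts – r.
v–ts: (167 + 28)/1500 = 0.1300; ts–r: (259 + 28)/1500 = 0.1913.
Expected DCO frequency = 0.1300 × 0.1913 ≈ 0.02487; observed = 28/1500 ≈ 0.01867.
Coefficient of coincidence = 0.01867/0.02487 ≈ 0.75; interference = 1 − 0.75 = 0.25.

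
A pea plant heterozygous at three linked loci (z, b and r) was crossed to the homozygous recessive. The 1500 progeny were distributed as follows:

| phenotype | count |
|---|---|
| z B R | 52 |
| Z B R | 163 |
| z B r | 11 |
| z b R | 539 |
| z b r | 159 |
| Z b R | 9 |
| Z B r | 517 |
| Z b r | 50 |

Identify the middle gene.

The two most frequent reciprocal classes, Z B r and z b R, are the parental types, so the F1 was Z B r / z b R.
The two rarest classes, z B r and Z b R, are the double crossovers. Comparing them with the parentals, only the z allele has switched, so z is the middle locus and the order is r – z – b.

z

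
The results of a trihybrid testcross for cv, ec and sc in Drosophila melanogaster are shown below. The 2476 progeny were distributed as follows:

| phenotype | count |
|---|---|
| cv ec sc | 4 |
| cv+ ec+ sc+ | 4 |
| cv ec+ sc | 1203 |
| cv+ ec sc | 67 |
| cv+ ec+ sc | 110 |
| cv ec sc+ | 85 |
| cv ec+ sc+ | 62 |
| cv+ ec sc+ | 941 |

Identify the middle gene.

ec

The two most frequent reciprocal classes, cv+ ec sc+ and cv ec+ sc, are the parental types, so the F1 was cv+ ec sc+ / cv ec+ sc.
The two rarest classes, cv+ ec+ sc+ and cv ec sc, are the double crossovers. Comparing them with the parentals, only the ec allele has switched, so ec is the middle locus and the order is sc – ec – cv.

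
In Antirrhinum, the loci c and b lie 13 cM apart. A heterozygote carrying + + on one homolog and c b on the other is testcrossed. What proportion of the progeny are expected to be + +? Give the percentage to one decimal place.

43.5%

A map distance of 13 cM corresponds to a recombination frequency of 0.130.
The F1 is + + / c b, so + + is a parental gamete class with expected frequency (1 − r)/2 = 0.870/2 = 0.4350.
That is 0.4350 = 43.5% of the progeny.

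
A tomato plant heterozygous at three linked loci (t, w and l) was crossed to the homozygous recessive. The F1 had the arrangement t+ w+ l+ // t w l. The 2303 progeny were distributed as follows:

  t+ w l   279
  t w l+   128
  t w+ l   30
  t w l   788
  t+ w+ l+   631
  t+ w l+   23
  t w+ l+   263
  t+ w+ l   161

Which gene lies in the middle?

The two rarest classes, t+ w l+ and t w+ l, are the double crossovers. Comparing them with the parentals, only the w allele has switched, so w is the middle locus and the order is l – w – t.

w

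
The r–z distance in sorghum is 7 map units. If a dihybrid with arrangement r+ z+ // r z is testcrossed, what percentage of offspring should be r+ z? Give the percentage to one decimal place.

3.5%

A map distance of 7 map units corresponds to a recombination frequency of 0.070.
The F1 is r+ z+ / r z, so r+ z is a recombinant gamete class with expected frequency r/2 = 0.070/2 = 0.0350.
That is 0.0350 = 3.5% of the progeny.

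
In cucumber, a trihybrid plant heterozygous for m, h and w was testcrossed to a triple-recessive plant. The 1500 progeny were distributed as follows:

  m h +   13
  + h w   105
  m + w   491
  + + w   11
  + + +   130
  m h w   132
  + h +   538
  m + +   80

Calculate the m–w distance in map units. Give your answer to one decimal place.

The two most frequent reciprocal classes, + h + and m + w, are the parental types, so the F1 was + h + / m + w.
The two rarest classes, m h + and + + w, are the double crossovers. Comparing them with the parentals, only the m allele has switched, so m is the middle locus and the order is w – m – h.
Crossovers in the w–m interval produce the single-crossover classes + h w and m + + (105 + 80 = 185) plus the double crossovers (24).
RF(w–m) = (185 + 24) / 1500 = 209/1500 = 0.1393 → 13.9 map units.

13.9 map units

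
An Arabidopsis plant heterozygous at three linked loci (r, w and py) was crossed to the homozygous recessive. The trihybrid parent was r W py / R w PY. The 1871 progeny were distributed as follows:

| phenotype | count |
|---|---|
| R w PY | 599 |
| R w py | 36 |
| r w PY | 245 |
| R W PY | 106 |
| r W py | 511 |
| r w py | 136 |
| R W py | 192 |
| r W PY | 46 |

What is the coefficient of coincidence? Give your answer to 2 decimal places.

The two rarest classes, r W PY and R w py, are the double crossovers. Comparing them with the parentals, only the py allele has switched, so py is the middle locus and the order is r – py – w.
r–py: (437 + 82)/1871 = 0.2774; py–w: (242 + 82)/1871 = 0.1732.
Expected DCO frequency = 0.2774 × 0.1732 ≈ 0.04805; observed = 82/1871 ≈ 0.04383.
Coefficient of coincidence = 0.04383/0.04805 ≈ 0.91.

0.91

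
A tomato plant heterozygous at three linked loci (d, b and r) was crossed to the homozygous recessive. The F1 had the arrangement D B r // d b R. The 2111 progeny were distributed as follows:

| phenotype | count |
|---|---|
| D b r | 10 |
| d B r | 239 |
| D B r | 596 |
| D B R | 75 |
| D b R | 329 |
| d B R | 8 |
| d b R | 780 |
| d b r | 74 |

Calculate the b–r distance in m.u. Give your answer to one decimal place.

The two rarest classes, D b r and d B R, are the double crossovers. Comparing them with the parentals, only the b allele has switched, so b is the middle locus and the order is r – b – d.
Crossovers in the r–b interval produce the single-crossover classes D B R and d b r (75 + 74 = 149) plus the double crossovers (18).
RF(r–b) = (149 + 18) / 2111 = 167/2111 = 0.0791 → 7.9 m.u.

7.9 m.u.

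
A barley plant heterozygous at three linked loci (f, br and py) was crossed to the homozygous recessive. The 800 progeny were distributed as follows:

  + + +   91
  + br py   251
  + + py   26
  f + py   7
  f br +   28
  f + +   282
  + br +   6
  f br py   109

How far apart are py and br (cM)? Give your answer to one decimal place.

8.4 cM

The two most frequent reciprocal classes, + br py and f + +, are the parental types, so the F1 was + br py / f + +.
The two rarest classes, + br + and f + py, are the double crossovers. Comparing them with the parentals, only the py allele has switched, so py is the middle locus and the order is f – py – br.
Crossovers in the py–br interval produce the single-crossover classes + + py and f br + (26 + 28 = 54) plus the double crossovers (13).
RF(py–br) = (54 + 13) / 800 = 67/800 = 0.0838 → 8.4 cM.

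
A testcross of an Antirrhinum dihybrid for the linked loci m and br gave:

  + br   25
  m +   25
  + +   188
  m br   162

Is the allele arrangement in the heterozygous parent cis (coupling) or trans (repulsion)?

cis

The two most frequent classes are + + (188) and m br (162); these are the parental (non-recombinant) types.
So the F1 carried + + on one chromosome and m br on the other — the recessive alleles are on the same chromosome (cis / coupling).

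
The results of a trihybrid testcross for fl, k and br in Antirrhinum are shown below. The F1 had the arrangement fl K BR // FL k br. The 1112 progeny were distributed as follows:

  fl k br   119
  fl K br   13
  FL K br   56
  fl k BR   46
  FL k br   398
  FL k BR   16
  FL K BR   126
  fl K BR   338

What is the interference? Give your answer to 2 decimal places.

The two rarest classes, fl K br and FL k BR, are the double crossovers. Comparing them with the parentals, only the br allele has switched, so br is the middle locus and the order is k – br – fl.
k–br: (102 + 29)/1112 = 0.1178; br–fl: (245 + 29)/1112 = 0.2464.
Expected DCO frequency = 0.1178 × 0.2464 ≈ 0.02903; observed = 29/1112 ≈ 0.02608.
Coefficient of coincidence = 0.02608/0.02903 ≈ 0.90; interference = 1 − 0.90 = 0.10.

0.10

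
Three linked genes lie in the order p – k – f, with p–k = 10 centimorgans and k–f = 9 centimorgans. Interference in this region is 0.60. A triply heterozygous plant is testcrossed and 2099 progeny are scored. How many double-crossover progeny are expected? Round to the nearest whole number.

Map distances give recombination frequencies of 0.100 and 0.090 for the two intervals.
With interference 0.60 (so coincidence = 0.40), expected double-crossover frequency = 0.100 × 0.090 × 0.40 = 0.00360.
Expected number = 0.00360 × 2099 = 7.56 ≈ 8.

8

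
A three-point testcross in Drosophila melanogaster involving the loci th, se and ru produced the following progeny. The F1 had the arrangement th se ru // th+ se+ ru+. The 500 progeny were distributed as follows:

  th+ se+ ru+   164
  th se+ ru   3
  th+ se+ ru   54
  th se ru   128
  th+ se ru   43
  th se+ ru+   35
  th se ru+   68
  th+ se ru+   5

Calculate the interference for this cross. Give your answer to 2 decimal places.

The two rarest classes, th se+ ru and th+ se ru+, are the double crossovers. Comparing them with the parentals, only the se allele has switched, so se is the middle locus and the order is th – se – ru.
th–se: (78 + 8)/500 = 0.1720; se–ru: (122 + 8)/500 = 0.2600.
Expected DCO frequency = 0.1720 × 0.2600 ≈ 0.04472; observed = 8/500 ≈ 0.01600.
Coefficient of coincidence = 0.01600/0.04472 ≈ 0.36; interference = 1 − 0.36 = 0.64.

0.64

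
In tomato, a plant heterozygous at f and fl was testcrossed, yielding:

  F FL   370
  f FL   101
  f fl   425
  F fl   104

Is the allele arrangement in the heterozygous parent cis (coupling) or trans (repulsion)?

cis

The two most frequent classes are F FL (370) and f fl (425); these are the parental (non-recombinant) types.
So the F1 carried F FL on one chromosome and f fl on the other — the recessive alleles are on the same chromosome (cis / coupling).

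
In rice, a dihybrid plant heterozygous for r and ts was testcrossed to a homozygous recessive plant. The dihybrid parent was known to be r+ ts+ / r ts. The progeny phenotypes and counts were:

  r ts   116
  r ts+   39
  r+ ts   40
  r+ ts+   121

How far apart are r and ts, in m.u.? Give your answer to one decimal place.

25.0 m.u.

The recombinant classes are r+ ts and r ts+: 40 + 39 = 79.
Recombination frequency = 79/316 = 0.2500 ≈ 25.0%, i.e. 25.0 m.u.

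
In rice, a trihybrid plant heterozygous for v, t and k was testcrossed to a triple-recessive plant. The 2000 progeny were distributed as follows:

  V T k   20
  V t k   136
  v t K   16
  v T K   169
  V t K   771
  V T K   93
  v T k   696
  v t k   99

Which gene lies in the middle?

The two most frequent reciprocal classes, V t K and v T k, are the parental types, so the F1 was V t K / v T k.
The two rarest classes, v t K and V T k, are the double crossovers. Comparing them with the parentals, only the v allele has switched, so v is the middle locus and the order is k – v – t.

v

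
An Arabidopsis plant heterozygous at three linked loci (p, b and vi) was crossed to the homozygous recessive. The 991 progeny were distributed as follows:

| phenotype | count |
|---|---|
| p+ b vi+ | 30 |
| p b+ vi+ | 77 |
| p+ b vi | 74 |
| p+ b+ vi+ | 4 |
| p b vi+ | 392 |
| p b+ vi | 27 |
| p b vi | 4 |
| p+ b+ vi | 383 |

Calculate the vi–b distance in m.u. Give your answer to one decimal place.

The two most frequent reciprocal classes, p b vi+ and p+ b+ vi, are the parental types, so the F1 was p b vi+ / p+ b+ vi.
The two rarest classes, p b vi and p+ b+ vi+, are the double crossovers. Comparing them with the parentals, only the vi allele has switched, so vi is the middle locus and the order is p – vi – b.
Crossovers in the vi–b interval produce the single-crossover classes p b+ vi+ and p+ b vi (77 + 74 = 151) plus the double crossovers (8).
RF(vi–b) = (151 + 8) / 991 = 159/991 = 0.1604 → 16.0 m.u.

16.0 m.u.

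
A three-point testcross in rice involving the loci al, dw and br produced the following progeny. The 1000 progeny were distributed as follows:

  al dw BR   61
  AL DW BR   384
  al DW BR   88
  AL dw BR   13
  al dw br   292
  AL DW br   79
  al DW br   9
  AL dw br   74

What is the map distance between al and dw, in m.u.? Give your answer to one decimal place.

The two most frequent reciprocal classes, AL DW BR and al dw br, are the parental types, so the F1 was AL DW BR / al dw br.
The two rarest classes, AL dw BR and al DW br, are the double crossovers. Comparing them with the parentals, only the dw allele has switched, so dw is the middle locus and the order is br – dw – al.
Crossovers in the dw–al interval produce the single-crossover classes al DW BR and AL dw br (88 + 74 = 162) plus the double crossovers (22).
RF(dw–al) = (162 + 22) / 1000 = 184/1000 = 0.1840 → 18.4 m.u.

18.4 m.u.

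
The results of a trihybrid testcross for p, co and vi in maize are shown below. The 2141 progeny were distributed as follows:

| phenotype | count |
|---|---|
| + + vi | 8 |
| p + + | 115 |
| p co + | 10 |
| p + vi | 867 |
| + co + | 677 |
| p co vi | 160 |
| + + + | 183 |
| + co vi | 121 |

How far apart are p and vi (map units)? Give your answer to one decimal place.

The two most frequent reciprocal classes, + co + and p + vi, are the parental types, so the F1 was + co + / p + vi.
The two rarest classes, p co + and + + vi, are the double crossovers. Comparing them with the parentals, only the p allele has switched, so p is the middle locus and the order is vi – p – co.
Crossovers in the vi–p interval produce the single-crossover classes + co vi and p + + (121 + 115 = 236) plus the double crossovers (18).
RF(vi–p) = (236 + 18) / 2141 = 254/2141 = 0.1186 → 11.9 map units.

11.9 map units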